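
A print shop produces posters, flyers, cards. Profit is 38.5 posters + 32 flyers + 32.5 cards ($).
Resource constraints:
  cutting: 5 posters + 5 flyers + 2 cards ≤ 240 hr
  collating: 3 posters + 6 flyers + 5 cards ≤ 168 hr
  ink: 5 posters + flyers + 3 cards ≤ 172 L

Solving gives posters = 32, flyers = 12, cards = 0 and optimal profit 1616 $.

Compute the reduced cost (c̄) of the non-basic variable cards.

At the optimum: cutting uses 220 of 240 (slack = 20); collating uses 168 of 168 (binding); ink uses 172 of 172 (binding).
By complementary slackness, y = 0 for the non-binding constraint.
From A_Bᵀ y = c: 3·y_collating + 5·y_ink = 38.5; 6·y_collating + 1·y_ink = 32.
This yields shadow prices y_collating = 4.5, y_ink = 5.
Reduced cost of cards: c₃ − yᵀa₃ = 32.5 − (4.5·5 + 5·3) = 32.5 − 37.5 = -5.

-5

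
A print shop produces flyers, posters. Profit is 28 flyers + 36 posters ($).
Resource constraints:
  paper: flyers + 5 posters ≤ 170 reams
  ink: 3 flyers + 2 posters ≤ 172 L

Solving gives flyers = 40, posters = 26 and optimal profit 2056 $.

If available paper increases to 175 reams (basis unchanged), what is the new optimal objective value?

2076

Check each constraint at x*: paper 170/170 (tight); ink 172/172 (tight).
The binding rows give the dual system: 1·y_paper + 3·y_ink = 28 and 5·y_paper + 2·y_ink = 36.
→ y_paper = 4 and y_ink = 8.
Δz = y_paper·Δb = 4 × (5) = 20, so new z* = 2056 + 20 = 2076.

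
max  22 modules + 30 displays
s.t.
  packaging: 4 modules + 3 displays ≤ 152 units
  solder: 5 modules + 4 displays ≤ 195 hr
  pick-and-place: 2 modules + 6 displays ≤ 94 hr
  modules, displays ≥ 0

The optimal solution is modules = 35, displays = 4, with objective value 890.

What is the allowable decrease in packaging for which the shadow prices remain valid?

105

Binding constraints: packaging, pick-and-place. The basis is B = [[4,3],[2,6]] with det 18.
Per unit decrease in packaging, x* moves by d = (-0.3333, 0.1111).
The basis stays optimal until modules reaches 0; allowable decrease = 105 units.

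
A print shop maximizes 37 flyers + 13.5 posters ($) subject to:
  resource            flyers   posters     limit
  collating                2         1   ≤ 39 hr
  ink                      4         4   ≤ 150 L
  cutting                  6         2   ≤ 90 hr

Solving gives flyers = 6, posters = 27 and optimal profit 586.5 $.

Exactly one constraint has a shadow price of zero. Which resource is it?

ink

collating: 39/39 (binding)
ink: 132/150 (slack 18)
cutting: 90/90 (binding)
By complementary slackness, a constraint with positive slack has shadow price 0 → ink.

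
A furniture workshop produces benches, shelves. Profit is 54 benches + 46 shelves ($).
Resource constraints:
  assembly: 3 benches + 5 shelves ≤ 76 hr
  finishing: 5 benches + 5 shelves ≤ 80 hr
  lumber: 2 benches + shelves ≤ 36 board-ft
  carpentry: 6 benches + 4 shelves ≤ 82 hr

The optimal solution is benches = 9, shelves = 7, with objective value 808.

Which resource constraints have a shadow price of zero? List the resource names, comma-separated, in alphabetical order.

assembly: 62/76 (slack 14)
finishing: 80/80 (binding)
lumber: 25/36 (slack 11)
carpentry: 82/82 (binding)
By complementary slackness, a constraint with positive slack has shadow price 0 → assembly, lumber.

assembly, lumber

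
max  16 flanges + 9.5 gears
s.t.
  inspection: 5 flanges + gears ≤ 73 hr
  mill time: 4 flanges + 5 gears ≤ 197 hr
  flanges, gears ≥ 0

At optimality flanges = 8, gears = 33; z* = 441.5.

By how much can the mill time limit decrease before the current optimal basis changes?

Binding constraints: inspection, mill time. The basis is B = [[5,1],[4,5]] with det 21.
Per unit decrease in mill time, x* moves by d = (0.0476, -0.2381).
The basis stays optimal until gears reaches 0; allowable decrease = 138.6 hr.

138.6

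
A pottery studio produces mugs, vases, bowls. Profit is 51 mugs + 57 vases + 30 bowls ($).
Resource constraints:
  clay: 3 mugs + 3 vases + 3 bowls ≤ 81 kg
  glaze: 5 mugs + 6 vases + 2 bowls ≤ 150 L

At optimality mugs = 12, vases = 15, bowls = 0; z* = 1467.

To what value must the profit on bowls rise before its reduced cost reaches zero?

Check each constraint at x*: clay 81/81 (tight); glaze 150/150 (tight).
The binding rows give the dual system: 3·y_clay + 5·y_glaze = 51 and 3·y_clay + 6·y_glaze = 57.
Solving: y_clay = 7, y_glaze = 6.
bowls enters the basis when its profit ≥ yᵀa₃ = 7·3 + 6·2 = 33.

33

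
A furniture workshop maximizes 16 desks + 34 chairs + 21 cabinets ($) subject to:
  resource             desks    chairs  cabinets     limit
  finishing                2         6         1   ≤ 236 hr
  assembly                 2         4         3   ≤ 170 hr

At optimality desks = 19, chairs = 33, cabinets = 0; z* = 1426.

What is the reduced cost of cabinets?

Both finishing and assembly are binding at x*.
From A_Bᵀ y = c: 2·y_finishing + 2·y_assembly = 16; 6·y_finishing + 4·y_assembly = 34.
Solving: y_finishing = 1, y_assembly = 7.
Reduced cost of cabinets: c₃ − yᵀa₃ = 21 − (1·1 + 7·3) = 21 − 22 = -1.

-1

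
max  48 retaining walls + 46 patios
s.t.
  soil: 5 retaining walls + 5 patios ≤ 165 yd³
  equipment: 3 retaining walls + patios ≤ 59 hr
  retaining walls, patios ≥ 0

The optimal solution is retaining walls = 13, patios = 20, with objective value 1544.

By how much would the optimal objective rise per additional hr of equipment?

Both soil and equipment are binding at x*.
From A_Bᵀ y = c: 5·y_soil + 3·y_equipment = 48; 5·y_soil + 1·y_equipment = 46.
This yields shadow prices y_soil = 9, y_equipment = 1.
Shadow price of equipment = 1.

1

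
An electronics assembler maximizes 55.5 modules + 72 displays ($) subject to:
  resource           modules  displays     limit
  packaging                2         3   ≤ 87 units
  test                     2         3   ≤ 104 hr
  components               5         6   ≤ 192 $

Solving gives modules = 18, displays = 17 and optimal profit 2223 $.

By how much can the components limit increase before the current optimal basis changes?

Binding constraints: packaging, components. The basis is B = [[2,3],[5,6]] with det -3.
Per unit increase in components, x* moves by d = (1, -0.6667).
The basis stays optimal until displays reaches 0; allowable increase = 25.5 $.

25.5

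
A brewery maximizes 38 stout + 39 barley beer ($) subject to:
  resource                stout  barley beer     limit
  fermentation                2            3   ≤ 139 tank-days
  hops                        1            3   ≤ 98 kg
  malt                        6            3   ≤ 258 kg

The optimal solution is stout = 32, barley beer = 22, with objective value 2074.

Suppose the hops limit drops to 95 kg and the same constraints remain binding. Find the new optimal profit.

2050

Check each constraint at x*: fermentation 130/139 (slack 9); hops 98/98 (tight); malt 258/258 (tight).
By complementary slackness, y = 0 for the non-binding constraint.
From A_Bᵀ y = c: 1·y_hops + 6·y_malt = 38; 3·y_hops + 3·y_malt = 39.
This yields shadow prices y_hops = 8, y_malt = 5.
Δz = y_hops·Δb = 8 × (-3) = -24, so new z* = 2074 − 24 = 2050.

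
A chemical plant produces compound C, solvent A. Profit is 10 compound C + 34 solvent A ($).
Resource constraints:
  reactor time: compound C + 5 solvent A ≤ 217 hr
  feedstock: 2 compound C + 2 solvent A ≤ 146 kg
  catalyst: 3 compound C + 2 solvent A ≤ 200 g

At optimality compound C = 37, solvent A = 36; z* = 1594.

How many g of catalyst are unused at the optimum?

catalyst used = 3·37 + 2·36 = 183; slack = 200 − 183 = 17.

17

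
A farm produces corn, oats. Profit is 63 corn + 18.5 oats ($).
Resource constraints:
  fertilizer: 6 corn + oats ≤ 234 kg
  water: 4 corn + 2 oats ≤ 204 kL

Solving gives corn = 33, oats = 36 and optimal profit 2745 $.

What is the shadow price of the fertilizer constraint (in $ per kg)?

At the optimum: fertilizer uses 234 of 234 (binding); water uses 204 of 204 (binding).
From A_Bᵀ y = c: 6·y_fertilizer + 4·y_water = 63; 1·y_fertilizer + 2·y_water = 18.5.
This yields shadow prices y_fertilizer = 6.5, y_water = 6.
Shadow price of fertilizer = 6.5.

6.5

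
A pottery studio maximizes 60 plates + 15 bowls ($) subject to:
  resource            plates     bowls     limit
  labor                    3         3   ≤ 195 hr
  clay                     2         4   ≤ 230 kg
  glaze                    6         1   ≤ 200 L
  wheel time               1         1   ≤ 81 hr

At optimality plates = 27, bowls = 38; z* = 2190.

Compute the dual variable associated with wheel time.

Binding: labor and glaze. Non-binding: clay (24 unused), wheel time (16 unused).
Since clay, wheel time are not tight, their duals are 0.
Dual feasibility on the basic columns requires 3·y_labor + 6·y_glaze = 60, 3·y_labor + 1·y_glaze = 15.
Solving: y_labor = 2, y_glaze = 9.
Shadow price of wheel time = 0.

0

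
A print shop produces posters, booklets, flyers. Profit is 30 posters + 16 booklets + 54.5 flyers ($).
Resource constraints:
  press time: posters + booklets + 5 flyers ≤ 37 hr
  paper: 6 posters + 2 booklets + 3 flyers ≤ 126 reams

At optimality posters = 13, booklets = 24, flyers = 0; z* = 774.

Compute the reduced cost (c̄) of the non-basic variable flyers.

-1

Check each constraint at x*: press time 37/37 (tight); paper 126/126 (tight).
Dual feasibility on the basic columns requires 1·y_press time + 6·y_paper = 30, 1·y_press time + 2·y_paper = 16.
Solving: y_press time = 9, y_paper = 3.5.
Reduced cost of flyers: c₃ − yᵀa₃ = 54.5 − (9·5 + 3.5·3) = 54.5 − 55.5 = -1.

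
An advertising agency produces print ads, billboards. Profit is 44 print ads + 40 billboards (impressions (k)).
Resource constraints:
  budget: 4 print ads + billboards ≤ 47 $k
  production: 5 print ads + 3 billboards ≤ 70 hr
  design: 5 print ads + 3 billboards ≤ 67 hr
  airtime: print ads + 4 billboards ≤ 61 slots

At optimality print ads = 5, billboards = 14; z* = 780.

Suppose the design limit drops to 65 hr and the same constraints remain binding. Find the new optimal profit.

764

Check each constraint at x*: budget 34/47 (slack 13); production 67/70 (slack 3); design 67/67 (tight); airtime 61/61 (tight).
By complementary slackness, y = 0 for the non-binding constraints.
Dual feasibility on the basic columns requires 5·y_design + 1·y_airtime = 44, 3·y_design + 4·y_airtime = 40.
Solving: y_design = 8, y_airtime = 4.
Δz = y_design·Δb = 8 × (-2) = -16, so new z* = 780 − 16 = 764.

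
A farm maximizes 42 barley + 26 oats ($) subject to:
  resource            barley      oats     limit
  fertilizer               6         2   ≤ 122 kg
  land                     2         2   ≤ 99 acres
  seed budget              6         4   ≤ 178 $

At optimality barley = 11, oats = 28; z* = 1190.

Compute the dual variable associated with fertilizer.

Binding: fertilizer and seed budget. Non-binding: land (21 unused).
Since land is not tight, its dual is 0.
From A_Bᵀ y = c: 6·y_fertilizer + 6·y_seed budget = 42; 2·y_fertilizer + 4·y_seed budget = 26.
→ y_fertilizer = 1 and y_seed budget = 6.
Shadow price of fertilizer = 1.

1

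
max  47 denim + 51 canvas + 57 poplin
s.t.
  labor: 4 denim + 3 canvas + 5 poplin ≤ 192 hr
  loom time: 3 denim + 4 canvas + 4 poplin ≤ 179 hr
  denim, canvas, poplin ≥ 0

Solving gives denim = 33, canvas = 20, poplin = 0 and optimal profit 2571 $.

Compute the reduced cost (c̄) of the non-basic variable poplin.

-4

Check each constraint at x*: labor 192/192 (tight); loom time 179/179 (tight).
The binding rows give the dual system: 4·y_labor + 3·y_loom time = 47 and 3·y_labor + 4·y_loom time = 51.
Solving: y_labor = 5, y_loom time = 9.
Reduced cost of poplin: c₃ − yᵀa₃ = 57 − (5·5 + 9·4) = 57 − 61 = -4.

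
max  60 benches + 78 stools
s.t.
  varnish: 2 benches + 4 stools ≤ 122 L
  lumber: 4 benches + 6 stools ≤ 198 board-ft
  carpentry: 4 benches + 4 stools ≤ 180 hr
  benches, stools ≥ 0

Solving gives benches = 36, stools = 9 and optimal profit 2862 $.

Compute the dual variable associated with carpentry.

6

At the optimum: varnish uses 108 of 122 (slack = 14); lumber uses 198 of 198 (binding); carpentry uses 180 of 180 (binding).
Slack constraints have shadow price 0 (complementary slackness).
Dual feasibility on the basic columns requires 4·y_lumber + 4·y_carpentry = 60, 6·y_lumber + 4·y_carpentry = 78.
→ y_lumber = 9 and y_carpentry = 6.
Shadow price of carpentry = 6.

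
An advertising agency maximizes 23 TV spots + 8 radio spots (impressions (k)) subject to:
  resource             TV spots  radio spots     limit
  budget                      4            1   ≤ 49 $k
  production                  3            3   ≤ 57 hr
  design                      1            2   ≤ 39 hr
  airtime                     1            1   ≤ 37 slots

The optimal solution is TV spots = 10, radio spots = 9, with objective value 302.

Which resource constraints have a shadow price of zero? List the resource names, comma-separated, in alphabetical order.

airtime, design

budget: 49/49 (binding)
production: 57/57 (binding)
design: 28/39 (slack 11)
airtime: 19/37 (slack 18)
By complementary slackness, a constraint with positive slack has shadow price 0 → airtime, design.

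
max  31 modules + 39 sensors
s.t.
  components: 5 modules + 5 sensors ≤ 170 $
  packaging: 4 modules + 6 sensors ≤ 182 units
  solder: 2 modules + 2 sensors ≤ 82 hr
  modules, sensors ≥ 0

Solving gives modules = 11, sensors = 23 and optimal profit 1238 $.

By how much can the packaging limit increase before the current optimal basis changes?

22

Binding constraints: components, packaging. The basis is B = [[5,5],[4,6]] with det 10.
Per unit increase in packaging, x* moves by d = (-0.5, 0.5).
The basis stays optimal until modules reaches 0; allowable increase = 22 units.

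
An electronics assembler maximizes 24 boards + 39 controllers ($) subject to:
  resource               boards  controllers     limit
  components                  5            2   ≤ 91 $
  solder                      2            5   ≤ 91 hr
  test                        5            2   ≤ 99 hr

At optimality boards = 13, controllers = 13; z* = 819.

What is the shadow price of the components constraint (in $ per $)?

2

Binding: components and solder. Non-binding: test (8 unused).
By complementary slackness, y = 0 for the non-binding constraint.
From A_Bᵀ y = c: 5·y_components + 2·y_solder = 24; 2·y_components + 5·y_solder = 39.
Solving: y_components = 2, y_solder = 7.
Shadow price of components = 2.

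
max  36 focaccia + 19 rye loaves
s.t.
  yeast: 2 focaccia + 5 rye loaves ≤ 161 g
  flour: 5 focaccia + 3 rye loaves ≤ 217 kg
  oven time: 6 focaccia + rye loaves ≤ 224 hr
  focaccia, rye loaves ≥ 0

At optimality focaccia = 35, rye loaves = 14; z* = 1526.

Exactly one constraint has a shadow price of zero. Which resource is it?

yeast: 140/161 (slack 21)
flour: 217/217 (binding)
oven time: 224/224 (binding)
By complementary slackness, a constraint with positive slack has shadow price 0 → yeast.

yeast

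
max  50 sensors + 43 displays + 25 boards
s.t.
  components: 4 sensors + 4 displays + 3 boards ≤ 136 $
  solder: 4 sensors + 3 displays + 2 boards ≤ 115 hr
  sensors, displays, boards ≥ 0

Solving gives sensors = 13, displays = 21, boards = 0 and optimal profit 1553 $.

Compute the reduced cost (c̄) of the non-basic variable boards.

-5.5

Check each constraint at x*: components 136/136 (tight); solder 115/115 (tight).
Dual feasibility on the basic columns requires 4·y_components + 4·y_solder = 50, 4·y_components + 3·y_solder = 43.
→ y_components = 5.5 and y_solder = 7.
Reduced cost of boards: c₃ − yᵀa₃ = 25 − (5.5·3 + 7·2) = 25 − 30.5 = -5.5.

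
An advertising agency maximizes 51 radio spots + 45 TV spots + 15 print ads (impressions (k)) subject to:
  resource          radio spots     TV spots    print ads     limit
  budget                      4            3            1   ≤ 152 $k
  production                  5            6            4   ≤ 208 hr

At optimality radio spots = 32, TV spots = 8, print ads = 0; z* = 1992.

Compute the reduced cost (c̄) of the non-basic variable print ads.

At the optimum: budget uses 152 of 152 (binding); production uses 208 of 208 (binding).
From A_Bᵀ y = c: 4·y_budget + 5·y_production = 51; 3·y_budget + 6·y_production = 45.
Solving: y_budget = 9, y_production = 3.
Reduced cost of print ads: c₃ − yᵀa₃ = 15 − (9·1 + 3·4) = 15 − 21 = -6.

-6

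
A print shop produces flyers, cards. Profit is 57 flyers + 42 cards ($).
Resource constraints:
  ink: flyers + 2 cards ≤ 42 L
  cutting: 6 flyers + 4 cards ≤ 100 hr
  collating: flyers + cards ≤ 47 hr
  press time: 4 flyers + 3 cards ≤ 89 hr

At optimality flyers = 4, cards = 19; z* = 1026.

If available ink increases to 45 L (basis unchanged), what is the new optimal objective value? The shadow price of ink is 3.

1035

Δb = 3, so new z* = 1026 + (3)·(3) = 1026 + 9 = 1035.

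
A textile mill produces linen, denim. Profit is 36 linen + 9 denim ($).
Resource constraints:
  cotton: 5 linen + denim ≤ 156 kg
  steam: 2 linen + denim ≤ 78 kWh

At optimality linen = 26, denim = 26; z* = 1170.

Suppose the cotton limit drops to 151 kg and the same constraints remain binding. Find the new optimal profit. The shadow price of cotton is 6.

Δb = -5, so new z* = 1170 + (6)·(-5) = 1170 − 30 = 1140.

1140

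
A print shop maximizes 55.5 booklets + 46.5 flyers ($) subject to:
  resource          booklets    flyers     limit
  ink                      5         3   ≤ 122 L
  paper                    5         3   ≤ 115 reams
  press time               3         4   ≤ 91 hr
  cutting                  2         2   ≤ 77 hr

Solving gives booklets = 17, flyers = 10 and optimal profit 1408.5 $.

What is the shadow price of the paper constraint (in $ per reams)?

7.5

Check each constraint at x*: ink 115/122 (slack 7); paper 115/115 (tight); press time 91/91 (tight); cutting 54/77 (slack 23).
By complementary slackness, y = 0 for the non-binding constraints.
The binding rows give the dual system: 5·y_paper + 3·y_press time = 55.5 and 3·y_paper + 4·y_press time = 46.5.
Solving: y_paper = 7.5, y_press time = 6.
Shadow price of paper = 7.5.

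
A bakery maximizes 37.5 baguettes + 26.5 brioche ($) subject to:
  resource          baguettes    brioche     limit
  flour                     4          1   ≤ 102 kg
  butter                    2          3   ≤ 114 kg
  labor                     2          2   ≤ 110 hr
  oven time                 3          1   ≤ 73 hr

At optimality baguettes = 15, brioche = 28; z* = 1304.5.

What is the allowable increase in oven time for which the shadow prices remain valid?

9.8

Binding constraints: butter, oven time. The basis is B = [[2,3],[3,1]] with det -7.
Per unit increase in oven time, x* moves by d = (0.4286, -0.2857).
The basis stays optimal until flour becomes binding; allowable increase = 9.8 hr.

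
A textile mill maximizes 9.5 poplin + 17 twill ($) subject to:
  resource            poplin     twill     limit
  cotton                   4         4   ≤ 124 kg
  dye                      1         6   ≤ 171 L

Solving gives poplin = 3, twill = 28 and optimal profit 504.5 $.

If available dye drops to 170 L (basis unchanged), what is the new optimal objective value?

503

At the optimum: cotton uses 124 of 124 (binding); dye uses 171 of 171 (binding).
The binding rows give the dual system: 4·y_cotton + 1·y_dye = 9.5 and 4·y_cotton + 6·y_dye = 17.
Solving: y_cotton = 2, y_dye = 1.5.
Δz = y_dye·Δb = 1.5 × (-1) = -1.5, so new z* = 504.5 − 1.5 = 503.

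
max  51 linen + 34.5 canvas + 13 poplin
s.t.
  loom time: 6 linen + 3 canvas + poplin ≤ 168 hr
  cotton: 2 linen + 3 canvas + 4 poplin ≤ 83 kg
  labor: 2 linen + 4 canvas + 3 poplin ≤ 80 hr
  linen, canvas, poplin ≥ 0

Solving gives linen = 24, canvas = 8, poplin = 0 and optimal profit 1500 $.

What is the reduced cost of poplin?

-3.5

Binding: loom time and labor. Non-binding: cotton (11 unused).
Since cotton is not tight, its dual is 0.
The binding rows give the dual system: 6·y_loom time + 2·y_labor = 51 and 3·y_loom time + 4·y_labor = 34.5.
This yields shadow prices y_loom time = 7.5, y_labor = 3.
Reduced cost of poplin: c₃ − yᵀa₃ = 13 − (7.5·1 + 3·3) = 13 − 16.5 = -3.5.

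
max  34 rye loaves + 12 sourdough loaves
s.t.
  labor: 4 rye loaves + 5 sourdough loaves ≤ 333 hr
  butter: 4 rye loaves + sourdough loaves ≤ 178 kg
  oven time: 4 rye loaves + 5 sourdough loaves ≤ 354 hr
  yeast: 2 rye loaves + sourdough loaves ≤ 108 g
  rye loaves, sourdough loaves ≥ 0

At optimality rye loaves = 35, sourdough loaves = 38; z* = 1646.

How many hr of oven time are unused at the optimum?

oven time used = 4·35 + 5·38 = 330; slack = 354 − 330 = 24.

24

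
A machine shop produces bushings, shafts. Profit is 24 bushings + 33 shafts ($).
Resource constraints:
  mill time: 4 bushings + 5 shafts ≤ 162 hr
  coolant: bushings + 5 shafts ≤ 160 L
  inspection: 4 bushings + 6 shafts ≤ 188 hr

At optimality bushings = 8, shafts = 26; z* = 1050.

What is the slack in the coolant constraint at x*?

22

coolant used = 1·8 + 5·26 = 138; slack = 160 − 138 = 22.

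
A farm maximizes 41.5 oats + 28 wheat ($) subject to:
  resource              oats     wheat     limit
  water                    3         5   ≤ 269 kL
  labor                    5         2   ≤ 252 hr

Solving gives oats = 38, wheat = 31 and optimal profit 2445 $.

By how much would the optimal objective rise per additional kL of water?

At the optimum: water uses 269 of 269 (binding); labor uses 252 of 252 (binding).
Dual feasibility on the basic columns requires 3·y_water + 5·y_labor = 41.5, 5·y_water + 2·y_labor = 28.
→ y_water = 3 and y_labor = 6.5.
Shadow price of water = 3.

3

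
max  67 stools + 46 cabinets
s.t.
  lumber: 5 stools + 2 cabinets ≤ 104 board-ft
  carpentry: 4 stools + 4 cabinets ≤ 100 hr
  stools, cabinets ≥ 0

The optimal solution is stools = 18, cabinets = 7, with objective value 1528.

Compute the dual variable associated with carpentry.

Check each constraint at x*: lumber 104/104 (tight); carpentry 100/100 (tight).
Dual feasibility on the basic columns requires 5·y_lumber + 4·y_carpentry = 67, 2·y_lumber + 4·y_carpentry = 46.
Solving: y_lumber = 7, y_carpentry = 8.
Shadow price of carpentry = 8.

8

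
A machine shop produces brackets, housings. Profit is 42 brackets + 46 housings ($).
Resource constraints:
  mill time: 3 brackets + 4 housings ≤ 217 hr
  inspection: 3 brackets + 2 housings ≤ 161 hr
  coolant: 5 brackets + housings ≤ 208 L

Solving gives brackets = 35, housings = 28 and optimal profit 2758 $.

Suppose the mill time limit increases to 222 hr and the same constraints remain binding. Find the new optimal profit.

2803

At the optimum: mill time uses 217 of 217 (binding); inspection uses 161 of 161 (binding); coolant uses 203 of 208 (slack = 5).
By complementary slackness, y = 0 for the non-binding constraint.
The binding rows give the dual system: 3·y_mill time + 3·y_inspection = 42 and 4·y_mill time + 2·y_inspection = 46.
This yields shadow prices y_mill time = 9, y_inspection = 5.
Δz = y_mill time·Δb = 9 × (5) = 45, so new z* = 2758 + 45 = 2803.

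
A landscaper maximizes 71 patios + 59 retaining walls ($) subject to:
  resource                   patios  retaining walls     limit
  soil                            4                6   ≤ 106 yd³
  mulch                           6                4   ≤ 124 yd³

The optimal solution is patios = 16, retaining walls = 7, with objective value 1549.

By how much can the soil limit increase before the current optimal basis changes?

80

Binding constraints: soil, mulch. The basis is B = [[4,6],[6,4]] with det -20.
Per unit increase in soil, x* moves by d = (-0.2, 0.3).
The basis stays optimal until patios reaches 0; allowable increase = 80 yd³.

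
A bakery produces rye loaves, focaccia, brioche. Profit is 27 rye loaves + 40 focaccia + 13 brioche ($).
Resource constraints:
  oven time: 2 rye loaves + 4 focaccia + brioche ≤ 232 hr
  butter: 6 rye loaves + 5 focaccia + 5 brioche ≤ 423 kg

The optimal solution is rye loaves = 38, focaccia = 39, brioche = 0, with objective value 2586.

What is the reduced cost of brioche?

Both oven time and butter are binding at x*.
From A_Bᵀ y = c: 2·y_oven time + 6·y_butter = 27; 4·y_oven time + 5·y_butter = 40.
This yields shadow prices y_oven time = 7.5, y_butter = 2.
Reduced cost of brioche: c₃ − yᵀa₃ = 13 − (7.5·1 + 2·5) = 13 − 17.5 = -4.5.

-4.5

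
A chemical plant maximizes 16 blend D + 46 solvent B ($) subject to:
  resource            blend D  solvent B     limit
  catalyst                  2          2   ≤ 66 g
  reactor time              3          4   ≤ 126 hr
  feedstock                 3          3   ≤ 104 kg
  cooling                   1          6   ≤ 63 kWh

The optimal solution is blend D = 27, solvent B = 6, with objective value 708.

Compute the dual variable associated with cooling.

At the optimum: catalyst uses 66 of 66 (binding); reactor time uses 105 of 126 (slack = 21); feedstock uses 99 of 104 (slack = 5); cooling uses 63 of 63 (binding).
Slack constraints have shadow price 0 (complementary slackness).
The binding rows give the dual system: 2·y_catalyst + 1·y_cooling = 16 and 2·y_catalyst + 6·y_cooling = 46.
Solving: y_catalyst = 5, y_cooling = 6.
Shadow price of cooling = 6.

6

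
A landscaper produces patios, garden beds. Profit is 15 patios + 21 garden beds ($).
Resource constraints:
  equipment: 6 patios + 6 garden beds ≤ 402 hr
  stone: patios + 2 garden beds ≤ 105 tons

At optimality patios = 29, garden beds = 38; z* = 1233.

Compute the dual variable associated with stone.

Both equipment and stone are binding at x*.
The binding rows give the dual system: 6·y_equipment + 1·y_stone = 15 and 6·y_equipment + 2·y_stone = 21.
Solving: y_equipment = 1.5, y_stone = 6.
Shadow price of stone = 6.

6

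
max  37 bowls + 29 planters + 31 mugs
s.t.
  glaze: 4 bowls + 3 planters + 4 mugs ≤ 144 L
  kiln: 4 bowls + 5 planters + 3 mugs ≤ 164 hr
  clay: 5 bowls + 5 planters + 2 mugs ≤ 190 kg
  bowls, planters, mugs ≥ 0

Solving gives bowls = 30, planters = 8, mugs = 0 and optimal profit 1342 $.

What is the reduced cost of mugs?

Check each constraint at x*: glaze 144/144 (tight); kiln 160/164 (slack 4); clay 190/190 (tight).
Since kiln is not tight, its dual is 0.
From A_Bᵀ y = c: 4·y_glaze + 5·y_clay = 37; 3·y_glaze + 5·y_clay = 29.
→ y_glaze = 8 and y_clay = 1.
Reduced cost of mugs: c₃ − yᵀa₃ = 31 − (8·4 + 1·2) = 31 − 34 = -3.

-3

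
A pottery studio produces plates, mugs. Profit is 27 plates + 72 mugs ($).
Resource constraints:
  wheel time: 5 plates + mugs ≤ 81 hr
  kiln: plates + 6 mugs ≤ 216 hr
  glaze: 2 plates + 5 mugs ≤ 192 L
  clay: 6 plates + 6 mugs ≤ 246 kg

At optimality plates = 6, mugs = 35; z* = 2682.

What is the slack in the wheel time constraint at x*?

wheel time used = 5·6 + 1·35 = 65; slack = 81 − 65 = 16.

16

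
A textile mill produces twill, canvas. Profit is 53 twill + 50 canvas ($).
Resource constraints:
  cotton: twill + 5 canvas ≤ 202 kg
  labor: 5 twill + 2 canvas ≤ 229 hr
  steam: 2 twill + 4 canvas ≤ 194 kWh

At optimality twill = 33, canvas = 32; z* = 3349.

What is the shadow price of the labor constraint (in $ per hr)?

7

At the optimum: cotton uses 193 of 202 (slack = 9); labor uses 229 of 229 (binding); steam uses 194 of 194 (binding).
Slack constraints have shadow price 0 (complementary slackness).
Dual feasibility on the basic columns requires 5·y_labor + 2·y_steam = 53, 2·y_labor + 4·y_steam = 50.
This yields shadow prices y_labor = 7, y_steam = 9.
Shadow price of labor = 7.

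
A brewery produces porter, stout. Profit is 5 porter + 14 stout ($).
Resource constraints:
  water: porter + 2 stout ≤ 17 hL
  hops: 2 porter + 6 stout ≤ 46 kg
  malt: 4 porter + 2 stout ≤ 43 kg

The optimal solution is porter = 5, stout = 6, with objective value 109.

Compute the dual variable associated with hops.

2

At the optimum: water uses 17 of 17 (binding); hops uses 46 of 46 (binding); malt uses 32 of 43 (slack = 11).
Since malt is not tight, its dual is 0.
The binding rows give the dual system: 1·y_water + 2·y_hops = 5 and 2·y_water + 6·y_hops = 14.
→ y_water = 1 and y_hops = 2.
Shadow price of hops = 2.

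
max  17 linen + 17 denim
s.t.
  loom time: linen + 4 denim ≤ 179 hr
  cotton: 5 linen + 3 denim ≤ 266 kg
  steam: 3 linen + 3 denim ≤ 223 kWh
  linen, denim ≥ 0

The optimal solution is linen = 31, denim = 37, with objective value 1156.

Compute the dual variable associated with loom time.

2

Check each constraint at x*: loom time 179/179 (tight); cotton 266/266 (tight); steam 204/223 (slack 19).
Slack constraints have shadow price 0 (complementary slackness).
The binding rows give the dual system: 1·y_loom time + 5·y_cotton = 17 and 4·y_loom time + 3·y_cotton = 17.
→ y_loom time = 2 and y_cotton = 3.
Shadow price of loom time = 2.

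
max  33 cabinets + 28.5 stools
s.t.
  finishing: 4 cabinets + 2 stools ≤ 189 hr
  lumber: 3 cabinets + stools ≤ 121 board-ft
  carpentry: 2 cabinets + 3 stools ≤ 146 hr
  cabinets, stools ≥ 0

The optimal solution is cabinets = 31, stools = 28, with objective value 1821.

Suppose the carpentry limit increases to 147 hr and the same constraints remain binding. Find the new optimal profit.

Binding: lumber and carpentry. Non-binding: finishing (9 unused).
Since finishing is not tight, its dual is 0.
The binding rows give the dual system: 3·y_lumber + 2·y_carpentry = 33 and 1·y_lumber + 3·y_carpentry = 28.5.
→ y_lumber = 6 and y_carpentry = 7.5.
Δz = y_carpentry·Δb = 7.5 × (1) = 7.5, so new z* = 1821 + 7.5 = 1828.5.

1828.5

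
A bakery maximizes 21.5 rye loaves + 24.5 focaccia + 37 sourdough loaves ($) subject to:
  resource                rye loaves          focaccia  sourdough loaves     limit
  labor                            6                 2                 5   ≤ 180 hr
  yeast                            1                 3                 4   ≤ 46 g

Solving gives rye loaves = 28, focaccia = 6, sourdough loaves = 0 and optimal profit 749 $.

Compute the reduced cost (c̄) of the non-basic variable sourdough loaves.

Both labor and yeast are binding at x*.
From A_Bᵀ y = c: 6·y_labor + 1·y_yeast = 21.5; 2·y_labor + 3·y_yeast = 24.5.
Solving: y_labor = 2.5, y_yeast = 6.5.
Reduced cost of sourdough loaves: c₃ − yᵀa₃ = 37 − (2.5·5 + 6.5·4) = 37 − 38.5 = -1.5.

-1.5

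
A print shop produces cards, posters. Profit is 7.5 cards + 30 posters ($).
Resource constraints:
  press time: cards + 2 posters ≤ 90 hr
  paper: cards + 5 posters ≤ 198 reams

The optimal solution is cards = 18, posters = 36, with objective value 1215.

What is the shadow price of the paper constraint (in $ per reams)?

Both press time and paper are binding at x*.
The binding rows give the dual system: 1·y_press time + 1·y_paper = 7.5 and 2·y_press time + 5·y_paper = 30.
Solving: y_press time = 2.5, y_paper = 5.
Shadow price of paper = 5.

5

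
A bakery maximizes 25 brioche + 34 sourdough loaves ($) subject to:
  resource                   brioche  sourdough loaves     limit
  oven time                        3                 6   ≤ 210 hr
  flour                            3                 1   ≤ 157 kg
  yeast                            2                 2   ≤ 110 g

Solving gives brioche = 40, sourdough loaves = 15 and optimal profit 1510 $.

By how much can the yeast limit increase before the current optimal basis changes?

8.8

Binding constraints: oven time, yeast. The basis is B = [[3,6],[2,2]] with det -6.
Per unit increase in yeast, x* moves by d = (1, -0.5).
The basis stays optimal until flour becomes binding; allowable increase = 8.8 g.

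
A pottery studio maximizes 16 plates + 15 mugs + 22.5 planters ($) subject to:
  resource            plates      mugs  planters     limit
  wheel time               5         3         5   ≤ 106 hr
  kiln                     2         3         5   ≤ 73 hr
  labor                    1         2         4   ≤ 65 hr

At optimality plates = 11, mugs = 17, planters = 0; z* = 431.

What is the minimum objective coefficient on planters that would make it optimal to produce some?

Binding: wheel time and kiln. Non-binding: labor (20 unused).
Since labor is not tight, its dual is 0.
Dual feasibility on the basic columns requires 5·y_wheel time + 2·y_kiln = 16, 3·y_wheel time + 3·y_kiln = 15.
This yields shadow prices y_wheel time = 2, y_kiln = 3.
planters enters the basis when its profit ≥ yᵀa₃ = 2·5 + 3·5 = 25.

25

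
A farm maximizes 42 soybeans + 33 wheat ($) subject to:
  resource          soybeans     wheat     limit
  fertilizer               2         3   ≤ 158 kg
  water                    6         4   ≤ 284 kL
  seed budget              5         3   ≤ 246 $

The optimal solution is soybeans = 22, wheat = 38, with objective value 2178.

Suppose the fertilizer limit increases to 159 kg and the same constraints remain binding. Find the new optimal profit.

2181

Check each constraint at x*: fertilizer 158/158 (tight); water 284/284 (tight); seed budget 224/246 (slack 22).
By complementary slackness, y = 0 for the non-binding constraint.
The binding rows give the dual system: 2·y_fertilizer + 6·y_water = 42 and 3·y_fertilizer + 4·y_water = 33.
→ y_fertilizer = 3 and y_water = 6.
Δz = y_fertilizer·Δb = 3 × (1) = 3, so new z* = 2178 + 3 = 2181.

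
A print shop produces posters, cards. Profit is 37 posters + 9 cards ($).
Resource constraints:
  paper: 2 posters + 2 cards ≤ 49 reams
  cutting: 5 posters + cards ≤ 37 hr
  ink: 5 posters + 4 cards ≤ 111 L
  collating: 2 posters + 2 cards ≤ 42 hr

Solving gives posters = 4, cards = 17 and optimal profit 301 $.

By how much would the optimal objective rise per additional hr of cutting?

7

Binding: cutting and collating. Non-binding: paper (7 unused), ink (23 unused).
Since paper, ink are not tight, their duals are 0.
Dual feasibility on the basic columns requires 5·y_cutting + 2·y_collating = 37, 1·y_cutting + 2·y_collating = 9.
This yields shadow prices y_cutting = 7, y_collating = 1.
Shadow price of cutting = 7.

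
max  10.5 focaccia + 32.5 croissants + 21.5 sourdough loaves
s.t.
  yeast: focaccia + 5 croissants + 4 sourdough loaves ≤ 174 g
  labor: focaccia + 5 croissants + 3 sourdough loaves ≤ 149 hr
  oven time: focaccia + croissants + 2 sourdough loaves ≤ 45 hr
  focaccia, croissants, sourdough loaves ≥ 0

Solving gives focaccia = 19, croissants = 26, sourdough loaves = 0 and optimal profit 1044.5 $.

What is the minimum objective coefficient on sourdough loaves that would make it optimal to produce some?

26.5

Binding: labor and oven time. Non-binding: yeast (25 unused).
By complementary slackness, y = 0 for the non-binding constraint.
From A_Bᵀ y = c: 1·y_labor + 1·y_oven time = 10.5; 5·y_labor + 1·y_oven time = 32.5.
→ y_labor = 5.5 and y_oven time = 5.
sourdough loaves enters the basis when its profit ≥ yᵀa₃ = 5.5·3 + 5·2 = 26.5.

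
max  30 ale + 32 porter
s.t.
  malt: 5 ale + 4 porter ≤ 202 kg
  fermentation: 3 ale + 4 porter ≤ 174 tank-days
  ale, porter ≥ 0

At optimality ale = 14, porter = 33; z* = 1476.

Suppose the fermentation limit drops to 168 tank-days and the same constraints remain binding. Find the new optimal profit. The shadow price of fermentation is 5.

Δb = -6, so new z* = 1476 + (5)·(-6) = 1476 − 30 = 1446.

1446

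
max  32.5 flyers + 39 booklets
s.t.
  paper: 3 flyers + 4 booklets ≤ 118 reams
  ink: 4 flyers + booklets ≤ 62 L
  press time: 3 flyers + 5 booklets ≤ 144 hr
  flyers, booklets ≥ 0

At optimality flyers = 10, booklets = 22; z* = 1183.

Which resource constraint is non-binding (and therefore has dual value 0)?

paper: 118/118 (binding)
ink: 62/62 (binding)
press time: 140/144 (slack 4)
By complementary slackness, a constraint with positive slack has shadow price 0 → press time.

press time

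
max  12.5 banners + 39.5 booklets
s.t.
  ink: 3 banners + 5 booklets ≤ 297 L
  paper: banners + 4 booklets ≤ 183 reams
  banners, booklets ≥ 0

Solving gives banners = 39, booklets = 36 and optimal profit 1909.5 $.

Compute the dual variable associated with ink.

Check each constraint at x*: ink 297/297 (tight); paper 183/183 (tight).
The binding rows give the dual system: 3·y_ink + 1·y_paper = 12.5 and 5·y_ink + 4·y_paper = 39.5.
This yields shadow prices y_ink = 1.5, y_paper = 8.
Shadow price of ink = 1.5.

1.5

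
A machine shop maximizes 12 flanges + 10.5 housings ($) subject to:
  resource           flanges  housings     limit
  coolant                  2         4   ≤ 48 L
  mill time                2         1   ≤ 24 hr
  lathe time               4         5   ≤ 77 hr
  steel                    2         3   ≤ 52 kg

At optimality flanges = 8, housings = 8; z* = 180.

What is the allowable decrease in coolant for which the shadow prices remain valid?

24

Binding constraints: coolant, mill time. The basis is B = [[2,4],[2,1]] with det -6.
Per unit decrease in coolant, x* moves by d = (0.1667, -0.3333).
The basis stays optimal until housings reaches 0; allowable decrease = 24 L.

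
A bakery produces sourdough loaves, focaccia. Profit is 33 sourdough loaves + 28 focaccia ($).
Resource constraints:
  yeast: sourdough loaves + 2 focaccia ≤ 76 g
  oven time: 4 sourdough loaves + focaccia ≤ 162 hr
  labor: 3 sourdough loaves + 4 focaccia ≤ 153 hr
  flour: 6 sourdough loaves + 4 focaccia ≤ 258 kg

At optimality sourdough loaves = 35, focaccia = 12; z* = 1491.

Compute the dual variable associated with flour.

Check each constraint at x*: yeast 59/76 (slack 17); oven time 152/162 (slack 10); labor 153/153 (tight); flour 258/258 (tight).
Slack constraints have shadow price 0 (complementary slackness).
Dual feasibility on the basic columns requires 3·y_labor + 6·y_flour = 33, 4·y_labor + 4·y_flour = 28.
This yields shadow prices y_labor = 3, y_flour = 4.
Shadow price of flour = 4.

4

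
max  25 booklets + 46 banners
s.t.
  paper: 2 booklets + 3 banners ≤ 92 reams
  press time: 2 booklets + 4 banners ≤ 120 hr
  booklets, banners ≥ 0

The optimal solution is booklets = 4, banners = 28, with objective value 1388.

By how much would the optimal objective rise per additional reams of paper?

4

Check each constraint at x*: paper 92/92 (tight); press time 120/120 (tight).
From A_Bᵀ y = c: 2·y_paper + 2·y_press time = 25; 3·y_paper + 4·y_press time = 46.
Solving: y_paper = 4, y_press time = 8.5.
Shadow price of paper = 4.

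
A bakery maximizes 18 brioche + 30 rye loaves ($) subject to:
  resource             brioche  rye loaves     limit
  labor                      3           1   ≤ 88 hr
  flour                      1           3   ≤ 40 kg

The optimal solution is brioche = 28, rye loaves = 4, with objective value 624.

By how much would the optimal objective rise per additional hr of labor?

Check each constraint at x*: labor 88/88 (tight); flour 40/40 (tight).
From A_Bᵀ y = c: 3·y_labor + 1·y_flour = 18; 1·y_labor + 3·y_flour = 30.
Solving: y_labor = 3, y_flour = 9.
Shadow price of labor = 3.

3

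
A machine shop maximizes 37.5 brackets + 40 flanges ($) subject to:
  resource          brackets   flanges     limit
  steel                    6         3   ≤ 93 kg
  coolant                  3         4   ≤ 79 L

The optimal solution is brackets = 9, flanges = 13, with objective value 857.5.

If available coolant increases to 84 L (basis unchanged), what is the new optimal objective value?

900

At the optimum: steel uses 93 of 93 (binding); coolant uses 79 of 79 (binding).
The binding rows give the dual system: 6·y_steel + 3·y_coolant = 37.5 and 3·y_steel + 4·y_coolant = 40.
Solving: y_steel = 2, y_coolant = 8.5.
Δz = y_coolant·Δb = 8.5 × (5) = 42.5, so new z* = 857.5 + 42.5 = 900.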